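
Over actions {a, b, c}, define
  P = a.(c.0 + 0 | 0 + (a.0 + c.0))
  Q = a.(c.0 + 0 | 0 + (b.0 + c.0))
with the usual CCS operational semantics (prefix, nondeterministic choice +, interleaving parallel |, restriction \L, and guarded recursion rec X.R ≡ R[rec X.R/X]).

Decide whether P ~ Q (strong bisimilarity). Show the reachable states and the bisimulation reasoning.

NO

P's transition system — 3 states:
  s0 = a.(c.0 + 0 | 0 + (a.0 + c.0)) | -a-> s1
  s1 = c.0 + 0 | 0 + (a.0 + c.0) | -a-> s2, -c-> s2
  s2 = 0 | ·
Q's transition system — 3 states:
  t0 = a.(c.0 + 0 | 0 + (b.0 + c.0)) | -a-> t1
  t1 = c.0 + 0 | 0 + (b.0 + c.0) | -b-> t2, -c-> t2
  t2 = 0 | ·
Partition-refinement fixed point:
  B0 = {s0}
  B1 = {s1}
  B2 = {s2, t2}
  B3 = {t0}
  B4 = {t1}
s0 ∈ B0, t0 ∈ B3 → different blocks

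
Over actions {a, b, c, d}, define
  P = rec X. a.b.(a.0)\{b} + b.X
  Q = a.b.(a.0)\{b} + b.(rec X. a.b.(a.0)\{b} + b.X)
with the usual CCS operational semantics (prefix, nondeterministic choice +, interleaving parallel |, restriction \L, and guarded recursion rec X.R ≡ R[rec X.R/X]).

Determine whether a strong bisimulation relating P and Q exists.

LTS(P): 4 reachable states
  s0 = rec X. a.b.(a.0)\{b} + b.X ⊢ ··a··> s1, ··b··> s0
  s1 = b.(a.0)\{b} ⊢ ··b··> s2
  s2 = (a.0)\{b} ⊢ ··a··> s3
  s3 = 0\{b} ⊢ ∅
LTS(Q): 5 reachable states
  t0 = a.b.(a.0)\{b} + b.(rec X. a.b.(a.0)\{b} + b.X) ⊢ ··a··> t1, ··b··> t2
  t1 = b.(a.0)\{b} ⊢ ··b··> t3
  t2 = rec X. a.b.(a.0)\{b} + b.X ⊢ ··a··> t1, ··b··> t2
  t3 = (a.0)\{b} ⊢ ··a··> t4
  t4 = 0\{b} ⊢ ∅
Partition-refinement fixed point:
  B0 = {s0, t0, t2}
  B1 = {s1, t1}
  B2 = {s2, t3}
  B3 = {s3, t4}
s0 ∈ B0, t0 ∈ B0 → same block

P ~ Q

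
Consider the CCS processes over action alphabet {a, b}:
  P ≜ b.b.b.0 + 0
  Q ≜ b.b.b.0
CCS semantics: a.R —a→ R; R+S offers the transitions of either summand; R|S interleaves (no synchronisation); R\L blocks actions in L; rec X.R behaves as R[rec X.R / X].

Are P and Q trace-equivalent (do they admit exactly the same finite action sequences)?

YES

LTS(P): 4 reachable states
  m0 = b.b.b.0 + 0 | -b-> m1
  m1 = b.b.0 | -b-> m2
  m2 = b.0 | -b-> m3
  m3 = 0 | (no moves)
LTS(Q): 4 reachable states
  n0 = b.b.b.0 | -b-> n1
  n1 = b.b.0 | -b-> n2
  n2 = b.0 | -b-> n3
  n3 = 0 | (no moves)
Partition-refinement fixed point:
  B0 = {m0, n0}
  B1 = {m1, n1}
  B2 = {m2, n2}
  B3 = {m3, n3}
m0 ∈ B0, n0 ∈ B0 → same block
Bisimilar ⇒ trace-equivalent.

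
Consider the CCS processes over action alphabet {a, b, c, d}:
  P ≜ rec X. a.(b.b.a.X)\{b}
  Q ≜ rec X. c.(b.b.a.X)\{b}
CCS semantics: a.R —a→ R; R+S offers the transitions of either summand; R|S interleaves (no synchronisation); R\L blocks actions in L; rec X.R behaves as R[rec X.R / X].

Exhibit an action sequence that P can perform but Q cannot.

a

P's transition system — 2 states:
  p0 = rec X. a.(b.b.a.X)\{b} has moves ··a··> p1
  p1 = (b.b.a.(rec X. a.(b.b.a.X)\{b}))\{b} has moves ·
Q's transition system — 2 states:
  q0 = rec X. c.(b.b.a.X)\{b} has moves ··c··> q1
  q1 = (b.b.a.(rec X. c.(b.b.a.X)\{b}))\{b} has moves ·
Executing a from P (initial set {p0}):
  [1] a ⇒ {p1}
  P completes σ.
Executing a from Q (initial set {q0}):
  [1] a ⇒ no successor for Q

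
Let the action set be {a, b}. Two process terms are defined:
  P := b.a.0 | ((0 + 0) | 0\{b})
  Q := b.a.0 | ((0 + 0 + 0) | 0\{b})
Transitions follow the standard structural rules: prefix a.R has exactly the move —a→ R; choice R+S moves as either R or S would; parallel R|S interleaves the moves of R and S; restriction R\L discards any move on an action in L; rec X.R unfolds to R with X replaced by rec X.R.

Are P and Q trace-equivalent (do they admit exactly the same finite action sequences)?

traces(P) = traces(Q)

P's transition system — 3 states:
  p0 = b.a.0 | ((0 + 0) | 0\{b}) has moves =b=> p1
  p1 = a.0 | ((0 + 0) | 0\{b}) has moves =a=> p2
  p2 = 0 | ((0 + 0) | 0\{b}) has moves deadlocked
Q's transition system — 3 states:
  q0 = b.a.0 | ((0 + 0 + 0) | 0\{b}) has moves =b=> q1
  q1 = a.0 | ((0 + 0 + 0) | 0\{b}) has moves =a=> q2
  q2 = 0 | ((0 + 0 + 0) | 0\{b}) has moves deadlocked
Partition-refinement fixed point:
  B0 = {p0, q0}
  B1 = {p1, q1}
  B2 = {p2, q2}
p0 ∈ B0, q0 ∈ B0 → same block
Bisimilar ⇒ trace-equivalent.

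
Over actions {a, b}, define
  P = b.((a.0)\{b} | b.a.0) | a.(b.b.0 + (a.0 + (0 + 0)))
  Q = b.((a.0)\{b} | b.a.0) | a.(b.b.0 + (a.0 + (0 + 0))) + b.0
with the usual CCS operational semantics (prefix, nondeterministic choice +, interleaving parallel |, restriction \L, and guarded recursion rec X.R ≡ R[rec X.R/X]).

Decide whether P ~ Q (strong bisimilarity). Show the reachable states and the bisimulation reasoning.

P's transition system — 28 states:
  p0 = b.((a.0)\{b} | b.a.0) | a.(b.b.0 + (a.0 + (0 + 0))) → =a=> p1, =b=> p2
  p1 = b.((a.0)\{b} | b.a.0) | (b.b.0 + (a.0 + (0 + 0))) → =a=> p3, =b=> p4, =b=> p5
  p2 = (a.0)\{b} | b.a.0 | a.(b.b.0 + (a.0 + (0 + 0))) → =a=> p4, =a=> p6, =b=> p7
  p3 = b.((a.0)\{b} | b.a.0) | 0 → =b=> p8
  p4 = (a.0)\{b} | b.a.0 | (b.b.0 + (a.0 + (0 + 0))) → =a=> p8, =a=> p9, =b=> p10, =b=> p11
  p5 = b.((a.0)\{b} | b.a.0) | b.0 → =b=> p11, =b=> p3
  p6 = 0\{b} | b.a.0 | a.(b.b.0 + (a.0 + (0 + 0))) → =a=> p9, =b=> p12
  p7 = (a.0)\{b} | a.0 | a.(b.b.0 + (a.0 + (0 + 0))) → =a=> p10, =a=> p12, =a=> p13
  p8 = (a.0)\{b} | b.a.0 | 0 → =a=> p14, =b=> p15
  p9 = 0\{b} | b.a.0 | (b.b.0 + (a.0 + (0 + 0))) → =a=> p14, =b=> p16, =b=> p17
  p10 = (a.0)\{b} | a.0 | (b.b.0 + (a.0 + (0 + 0))) → =a=> p15, =a=> p16, =a=> p18, =b=> p19
  p11 = (a.0)\{b} | b.a.0 | b.0 → =a=> p17, =b=> p19, =b=> p8
  p12 = 0\{b} | a.0 | a.(b.b.0 + (a.0 + (0 + 0))) → =a=> p16, =a=> p20
  p13 = (a.0)\{b} | 0 | a.(b.b.0 + (a.0 + (0 + 0))) → =a=> p18, =a=> p20
  p14 = 0\{b} | b.a.0 | 0 → =b=> p21
  p15 = (a.0)\{b} | a.0 | 0 → =a=> p21, =a=> p22
  p16 = 0\{b} | a.0 | (b.b.0 + (a.0 + (0 + 0))) → =a=> p21, =a=> p23, =b=> p24
  p17 = 0\{b} | b.a.0 | b.0 → =b=> p14, =b=> p24
  p18 = (a.0)\{b} | 0 | (b.b.0 + (a.0 + (0 + 0))) → =a=> p22, =a=> p23, =b=> p25
  p19 = (a.0)\{b} | a.0 | b.0 → =a=> p24, =a=> p25, =b=> p15
  p20 = 0\{b} | 0 | a.(b.b.0 + (a.0 + (0 + 0))) → =a=> p23
  p21 = 0\{b} | a.0 | 0 → =a=> p26
  p22 = (a.0)\{b} | 0 | 0 → =a=> p26
  p23 = 0\{b} | 0 | (b.b.0 + (a.0 + (0 + 0))) → =a=> p26, =b=> p27
  p24 = 0\{b} | a.0 | b.0 → =a=> p27, =b=> p21
  p25 = (a.0)\{b} | 0 | b.0 → =a=> p27, =b=> p22
  p26 = 0\{b} | 0 | 0 → ∅
  p27 = 0\{b} | 0 | b.0 → =b=> p26
Q's transition system — 29 states:
  q0 = b.((a.0)\{b} | b.a.0) | a.(b.b.0 + (a.0 + (0 + 0))) + b.0 → =a=> q1, =b=> q2, =b=> q3
  q1 = b.((a.0)\{b} | b.a.0) | (b.b.0 + (a.0 + (0 + 0))) → =a=> q4, =b=> q5, =b=> q6
  q2 = (a.0)\{b} | b.a.0 | a.(b.b.0 + (a.0 + (0 + 0))) → =a=> q5, =a=> q7, =b=> q8
  q3 = 0 → ∅
  q4 = b.((a.0)\{b} | b.a.0) | 0 → =b=> q9
  q5 = (a.0)\{b} | b.a.0 | (b.b.0 + (a.0 + (0 + 0))) → =a=> q10, =a=> q9, =b=> q11, =b=> q12
  q6 = b.((a.0)\{b} | b.a.0) | b.0 → =b=> q12, =b=> q4
  q7 = 0\{b} | b.a.0 | a.(b.b.0 + (a.0 + (0 + 0))) → =a=> q10, =b=> q13
  q8 = (a.0)\{b} | a.0 | a.(b.b.0 + (a.0 + (0 + 0))) → =a=> q11, =a=> q13, =a=> q14
  q9 = (a.0)\{b} | b.a.0 | 0 → =a=> q15, =b=> q16
  q10 = 0\{b} | b.a.0 | (b.b.0 + (a.0 + (0 + 0))) → =a=> q15, =b=> q17, =b=> q18
  q11 = (a.0)\{b} | a.0 | (b.b.0 + (a.0 + (0 + 0))) → =a=> q16, =a=> q17, =a=> q19, =b=> q20
  q12 = (a.0)\{b} | b.a.0 | b.0 → =a=> q18, =b=> q20, =b=> q9
  q13 = 0\{b} | a.0 | a.(b.b.0 + (a.0 + (0 + 0))) → =a=> q17, =a=> q21
  q14 = (a.0)\{b} | 0 | a.(b.b.0 + (a.0 + (0 + 0))) → =a=> q19, =a=> q21
  q15 = 0\{b} | b.a.0 | 0 → =b=> q22
  q16 = (a.0)\{b} | a.0 | 0 → =a=> q22, =a=> q23
  q17 = 0\{b} | a.0 | (b.b.0 + (a.0 + (0 + 0))) → =a=> q22, =a=> q24, =b=> q25
  q18 = 0\{b} | b.a.0 | b.0 → =b=> q15, =b=> q25
  q19 = (a.0)\{b} | 0 | (b.b.0 + (a.0 + (0 + 0))) → =a=> q23, =a=> q24, =b=> q26
  q20 = (a.0)\{b} | a.0 | b.0 → =a=> q25, =a=> q26, =b=> q16
  q21 = 0\{b} | 0 | a.(b.b.0 + (a.0 + (0 + 0))) → =a=> q24
  q22 = 0\{b} | a.0 | 0 → =a=> q27
  q23 = (a.0)\{b} | 0 | 0 → =a=> q27
  q24 = 0\{b} | 0 | (b.b.0 + (a.0 + (0 + 0))) → =a=> q27, =b=> q28
  q25 = 0\{b} | a.0 | b.0 → =a=> q28, =b=> q22
  q26 = (a.0)\{b} | 0 | b.0 → =a=> q28, =b=> q23
  q27 = 0\{b} | 0 | 0 → ∅
  q28 = 0\{b} | 0 | b.0 → =b=> q27
Coarsest stable partition (strong bisimilarity classes):
  B0 = {p0}
  B1 = {p2, q2}
  B2 = {p6, q7}
  B3 = {p12, p13, q13, q14}
  B4 = {p20, q21}
  B5 = {p23, q24}
  B6 = {p26, q27, q3}
  B7 = {p27, q28}
  B8 = {p16, p18, q17, q19}
  B9 = {p24, p25, q25, q26}
  B10 = {p21, p22, q22, q23}
  B11 = {p9, q10}
  B12 = {p14, q15}
  B13 = {p17, q18}
  B14 = {p4, q5}
  B15 = {p8, q9}
  B16 = {p15, q16}
  B17 = {p11, q12}
  B18 = {p19, q20}
  B19 = {p10, q11}
  B20 = {p7, q8}
  B21 = {p1, q1}
  B22 = {p5, q6}
  B23 = {p3, q4}
  B24 = {q0}
p0 ∈ B0, q0 ∈ B24 → different blocks

NO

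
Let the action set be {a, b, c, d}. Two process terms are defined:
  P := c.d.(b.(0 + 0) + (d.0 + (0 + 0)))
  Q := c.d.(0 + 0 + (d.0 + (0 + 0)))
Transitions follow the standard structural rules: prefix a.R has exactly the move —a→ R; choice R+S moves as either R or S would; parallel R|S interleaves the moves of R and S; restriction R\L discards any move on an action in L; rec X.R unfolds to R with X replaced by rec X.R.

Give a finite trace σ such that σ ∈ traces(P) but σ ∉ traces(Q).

P's transition system — 5 states:
  s0 = c.d.(b.(0 + 0) + (d.0 + (0 + 0))) has moves —c→ s1
  s1 = d.(b.(0 + 0) + (d.0 + (0 + 0))) has moves —d→ s2
  s2 = b.(0 + 0) + (d.0 + (0 + 0)) has moves —b→ s3, —d→ s4
  s3 = 0 + 0 has moves stopped
  s4 = 0 has moves stopped
Q's transition system — 4 states:
  t0 = c.d.(0 + 0 + (d.0 + (0 + 0))) has moves —c→ t1
  t1 = d.(0 + 0 + (d.0 + (0 + 0))) has moves —d→ t2
  t2 = 0 + 0 + (d.0 + (0 + 0)) has moves —d→ t3
  t3 = 0 has moves stopped
Executing cdb from P (initial set {s0}):
  after c @ step 1: {s1}
  after d @ step 2: {s2}
  after b @ step 3: {s3}
  P completes σ.
Executing cdb from Q (initial set {t0}):
  after c @ step 1: {t1}
  after d @ step 2: {t2}
  after b @ step 3: ∅ (Q stuck)

cdb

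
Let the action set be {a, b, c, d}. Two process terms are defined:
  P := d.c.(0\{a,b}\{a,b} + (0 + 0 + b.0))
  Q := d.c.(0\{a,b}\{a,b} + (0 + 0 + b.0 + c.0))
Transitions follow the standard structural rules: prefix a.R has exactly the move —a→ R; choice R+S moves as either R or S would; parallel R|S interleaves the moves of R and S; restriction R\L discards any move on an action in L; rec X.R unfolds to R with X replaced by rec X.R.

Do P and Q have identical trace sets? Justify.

P's transition system — 4 states:
  u0 = d.c.(0\{a,b}\{a,b} + (0 + 0 + b.0)) has moves --d--▸ u1
  u1 = c.(0\{a,b}\{a,b} + (0 + 0 + b.0)) has moves --c--▸ u2
  u2 = 0\{a,b}\{a,b} + (0 + 0 + b.0) has moves --b--▸ u3
  u3 = 0 has moves stopped
Q's transition system — 4 states:
  v0 = d.c.(0\{a,b}\{a,b} + (0 + 0 + b.0 + c.0)) has moves --d--▸ v1
  v1 = c.(0\{a,b}\{a,b} + (0 + 0 + b.0 + c.0)) has moves --c--▸ v2
  v2 = 0\{a,b}\{a,b} + (0 + 0 + b.0 + c.0) has moves --b--▸ v3, --c--▸ v3
  v3 = 0 has moves stopped
Trace ⟨dcc⟩ through Q, begin at {v0}:
  [1] d ⇒ {v1}
  [2] c ⇒ {v2}
  [3] c ⇒ {v3}
  Q completes σ.
Trace ⟨dcc⟩ through P, begin at {u0}:
  [1] d ⇒ {u1}
  [2] c ⇒ {u2}
  [3] c ⇒ ∅  — P cannot continue

NO — witness ⟨dcc⟩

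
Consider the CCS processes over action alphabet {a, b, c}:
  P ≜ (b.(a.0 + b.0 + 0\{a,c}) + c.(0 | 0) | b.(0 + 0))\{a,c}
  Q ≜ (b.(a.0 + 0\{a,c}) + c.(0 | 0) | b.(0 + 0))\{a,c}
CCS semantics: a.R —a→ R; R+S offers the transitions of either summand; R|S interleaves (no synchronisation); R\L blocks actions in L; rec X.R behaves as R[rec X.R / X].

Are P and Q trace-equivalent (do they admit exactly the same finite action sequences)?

Reachable graph of P (4 states):
  u0 = (b.(a.0 + b.0 + 0\{a,c}) + c.(0 | 0) | b.(0 + 0))\{a,c} ⊢ =b=> u1, =b=> u2
  u1 = (a.0 + b.0 + 0\{a,c})\{a,c} ⊢ =b=> u3
  u2 = (c.(0 | 0) | (0 + 0))\{a,c} ⊢ ·
  u3 = 0\{a,c} ⊢ ·
Reachable graph of Q (3 states):
  v0 = (b.(a.0 + 0\{a,c}) + c.(0 | 0) | b.(0 + 0))\{a,c} ⊢ =b=> v1, =b=> v2
  v1 = (a.0 + 0\{a,c})\{a,c} ⊢ ·
  v2 = (c.(0 | 0) | (0 + 0))\{a,c} ⊢ ·
Executing bb from P (initial set {u0}):
  step 1 (b): {u1, u2}
  step 2 (b): {u3}
  P completes σ.
Executing bb from Q (initial set {v0}):
  step 1 (b): {v1, v2}
  step 2 (b): ∅ (Q stuck)

trace-distinct — witness ⟨bb⟩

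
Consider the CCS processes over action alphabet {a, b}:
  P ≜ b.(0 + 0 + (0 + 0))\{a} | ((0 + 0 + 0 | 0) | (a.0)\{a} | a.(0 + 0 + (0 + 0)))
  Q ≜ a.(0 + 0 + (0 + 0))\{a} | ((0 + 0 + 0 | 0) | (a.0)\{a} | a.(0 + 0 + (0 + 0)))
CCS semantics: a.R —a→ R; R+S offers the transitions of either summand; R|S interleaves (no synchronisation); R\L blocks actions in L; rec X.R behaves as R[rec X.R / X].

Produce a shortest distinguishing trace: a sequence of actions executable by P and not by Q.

b

P's transition system — 4 states:
  p0 = b.(0 + 0 + (0 + 0))\{a} | ((0 + 0 + 0 | 0) | (a.0)\{a} | a.(0 + 0 + (0 + 0))) :: =a=> p1, =b=> p2
  p1 = b.(0 + 0 + (0 + 0))\{a} | ((0 + 0 + 0 | 0) | (a.0)\{a} | (0 + 0 + (0 + 0))) :: =b=> p3
  p2 = (0 + 0 + (0 + 0))\{a} | ((0 + 0 + 0 | 0) | (a.0)\{a} | a.(0 + 0 + (0 + 0))) :: =a=> p3
  p3 = (0 + 0 + (0 + 0))\{a} | ((0 + 0 + 0 | 0) | (a.0)\{a} | (0 + 0 + (0 + 0))) :: ·
Q's transition system — 4 states:
  q0 = a.(0 + 0 + (0 + 0))\{a} | ((0 + 0 + 0 | 0) | (a.0)\{a} | a.(0 + 0 + (0 + 0))) :: =a=> q1, =a=> q2
  q1 = (0 + 0 + (0 + 0))\{a} | ((0 + 0 + 0 | 0) | (a.0)\{a} | a.(0 + 0 + (0 + 0))) :: =a=> q3
  q2 = a.(0 + 0 + (0 + 0))\{a} | ((0 + 0 + 0 | 0) | (a.0)\{a} | (0 + 0 + (0 + 0))) :: =a=> q3
  q3 = (0 + 0 + (0 + 0))\{a} | ((0 + 0 + 0 | 0) | (a.0)\{a} | (0 + 0 + (0 + 0))) :: ·
Executing b from P (initial set {p0}):
  [1] b ⇒ {p2}
  P completes σ.
Executing b from Q (initial set {q0}):
  [1] b ⇒ no successor for Q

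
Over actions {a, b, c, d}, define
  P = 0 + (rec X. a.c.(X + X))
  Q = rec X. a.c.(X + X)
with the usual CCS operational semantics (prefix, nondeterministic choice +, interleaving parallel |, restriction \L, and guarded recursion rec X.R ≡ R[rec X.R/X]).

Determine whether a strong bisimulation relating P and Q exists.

P's transition system — 3 states:
  p0 = 0 + (rec X. a.c.(X + X)) | ··a··> p1
  p1 = c.((rec X. a.c.(X + X)) + (rec X. a.c.(X + X))) | ··c··> p2
  p2 = (rec X. a.c.(X + X)) + (rec X. a.c.(X + X)) | ··a··> p1
Q's transition system — 3 states:
  q0 = rec X. a.c.(X + X) | ··a··> q1
  q1 = c.((rec X. a.c.(X + X)) + (rec X. a.c.(X + X))) | ··c··> q2
  q2 = (rec X. a.c.(X + X)) + (rec X. a.c.(X + X)) | ··a··> q1
Partition-refinement fixed point:
  B0 = {p0, p2, q0, q2}
  B1 = {p1, q1}
p0 ∈ B0, q0 ∈ B0 → same block

bisimilar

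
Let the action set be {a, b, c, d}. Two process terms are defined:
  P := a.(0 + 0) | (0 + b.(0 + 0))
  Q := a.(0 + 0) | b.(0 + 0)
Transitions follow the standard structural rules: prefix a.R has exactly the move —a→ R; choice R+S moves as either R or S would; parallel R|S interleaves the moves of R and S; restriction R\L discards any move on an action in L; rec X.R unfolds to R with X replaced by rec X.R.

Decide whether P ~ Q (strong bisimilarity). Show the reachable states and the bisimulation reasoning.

Reachable graph of P (4 states):
  s0 = a.(0 + 0) | (0 + b.(0 + 0)) | --a--▸ s1, --b--▸ s2
  s1 = (0 + 0) | (0 + b.(0 + 0)) | --b--▸ s3
  s2 = a.(0 + 0) | (0 + 0) | --a--▸ s3
  s3 = (0 + 0) | (0 + 0) | ·
Reachable graph of Q (4 states):
  t0 = a.(0 + 0) | b.(0 + 0) | --a--▸ t1, --b--▸ t2
  t1 = (0 + 0) | b.(0 + 0) | --b--▸ t3
  t2 = a.(0 + 0) | (0 + 0) | --a--▸ t3
  t3 = (0 + 0) | (0 + 0) | ·
Partition-refinement fixed point:
  B0 = {s0, t0}
  B1 = {s2, t2}
  B2 = {s3, t3}
  B3 = {s1, t1}
s0 ∈ B0, t0 ∈ B0 → same block

YES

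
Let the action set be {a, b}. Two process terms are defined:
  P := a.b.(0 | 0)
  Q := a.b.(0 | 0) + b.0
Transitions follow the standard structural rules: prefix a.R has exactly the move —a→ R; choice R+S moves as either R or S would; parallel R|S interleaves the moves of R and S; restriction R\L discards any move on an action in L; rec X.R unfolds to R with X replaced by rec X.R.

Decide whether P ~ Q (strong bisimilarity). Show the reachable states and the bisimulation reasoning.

P's transition system — 3 states:
  m0 = a.b.(0 | 0) has moves -a-> m1
  m1 = b.(0 | 0) has moves -b-> m2
  m2 = 0 | 0 has moves ∅
Q's transition system — 4 states:
  n0 = a.b.(0 | 0) + b.0 has moves -a-> n1, -b-> n2
  n1 = b.(0 | 0) has moves -b-> n3
  n2 = 0 has moves ∅
  n3 = 0 | 0 has moves ∅
Bisimilarity quotient blocks:
  B0 = {m0}
  B1 = {m1, n1}
  B2 = {m2, n2, n3}
  B3 = {n0}
m0 ∈ B0, n0 ∈ B3 → different blocks

P ≁ Q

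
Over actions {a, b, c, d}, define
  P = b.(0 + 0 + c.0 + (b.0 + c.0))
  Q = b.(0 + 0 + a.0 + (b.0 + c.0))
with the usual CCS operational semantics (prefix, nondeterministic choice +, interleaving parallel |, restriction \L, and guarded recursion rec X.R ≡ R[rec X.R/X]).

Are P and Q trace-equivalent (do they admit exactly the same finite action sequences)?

LTS(P): 3 reachable states
  u0 = b.(0 + 0 + c.0 + (b.0 + c.0)) | —b→ u1
  u1 = 0 + 0 + c.0 + (b.0 + c.0) | —b→ u2, —c→ u2
  u2 = 0 | ∅
LTS(Q): 3 reachable states
  v0 = b.(0 + 0 + a.0 + (b.0 + c.0)) | —b→ v1
  v1 = 0 + 0 + a.0 + (b.0 + c.0) | —a→ v2, —b→ v2, —c→ v2
  v2 = 0 | ∅
Executing ba from Q (initial set {v0}):
  step 1 (b): {v1}
  step 2 (a): {v2}
  — Q admits the full trace.
Executing ba from P (initial set {u0}):
  step 1 (b): {u1}
  step 2 (a): ∅ (P stuck)

NO — witness ⟨ba⟩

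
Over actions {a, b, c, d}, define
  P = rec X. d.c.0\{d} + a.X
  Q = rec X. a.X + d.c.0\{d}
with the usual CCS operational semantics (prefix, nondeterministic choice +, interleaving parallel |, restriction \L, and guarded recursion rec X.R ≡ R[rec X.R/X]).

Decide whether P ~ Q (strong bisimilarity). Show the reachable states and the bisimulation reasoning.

LTS(P): 3 reachable states
  p0 = rec X. d.c.0\{d} + a.X | --a--▸ p0, --d--▸ p1
  p1 = c.0\{d} | --c--▸ p2
  p2 = 0\{d} | deadlocked
LTS(Q): 3 reachable states
  q0 = rec X. a.X + d.c.0\{d} | --a--▸ q0, --d--▸ q1
  q1 = c.0\{d} | --c--▸ q2
  q2 = 0\{d} | deadlocked
Coarsest stable partition (strong bisimilarity classes):
  B0 = {p0, q0}
  B1 = {p1, q1}
  B2 = {p2, q2}
p0 ∈ B0, q0 ∈ B0 → same block

YES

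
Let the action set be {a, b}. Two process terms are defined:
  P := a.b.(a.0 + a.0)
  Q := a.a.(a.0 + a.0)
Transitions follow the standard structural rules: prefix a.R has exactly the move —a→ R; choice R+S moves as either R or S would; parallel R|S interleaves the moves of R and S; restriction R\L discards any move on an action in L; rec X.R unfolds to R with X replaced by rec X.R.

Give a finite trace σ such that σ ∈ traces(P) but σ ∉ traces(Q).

LTS(P): 4 reachable states
  m0 = a.b.(a.0 + a.0) :: =a=> m1
  m1 = b.(a.0 + a.0) :: =b=> m2
  m2 = a.0 + a.0 :: =a=> m3
  m3 = 0 :: stopped
LTS(Q): 4 reachable states
  n0 = a.a.(a.0 + a.0) :: =a=> n1
  n1 = a.(a.0 + a.0) :: =a=> n2
  n2 = a.0 + a.0 :: =a=> n3
  n3 = 0 :: stopped
Run σ = ⟨ab⟩ on P: start {m0}
  [1] a ⇒ {m1}
  [2] b ⇒ {m2}
  ✓ P
Run σ = ⟨ab⟩ on Q: start {n0}
  [1] a ⇒ {n1}
  [2] b ⇒ no successor for Q

ab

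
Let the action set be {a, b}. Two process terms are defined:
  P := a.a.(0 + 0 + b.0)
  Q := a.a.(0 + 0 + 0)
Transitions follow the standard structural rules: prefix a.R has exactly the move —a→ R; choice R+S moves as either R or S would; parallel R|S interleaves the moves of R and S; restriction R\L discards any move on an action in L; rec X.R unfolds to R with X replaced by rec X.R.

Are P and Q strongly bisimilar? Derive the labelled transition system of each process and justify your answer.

NO

LTS(P): 4 reachable states
  p0 = a.a.(0 + 0 + b.0) :: -a-> p1
  p1 = a.(0 + 0 + b.0) :: -a-> p2
  p2 = 0 + 0 + b.0 :: -b-> p3
  p3 = 0 :: ·
LTS(Q): 3 reachable states
  q0 = a.a.(0 + 0 + 0) :: -a-> q1
  q1 = a.(0 + 0 + 0) :: -a-> q2
  q2 = 0 + 0 + 0 :: ·
Bisimilarity quotient blocks:
  B0 = {p0}
  B1 = {p1}
  B2 = {p2}
  B3 = {p3, q2}
  B4 = {q0}
  B5 = {q1}
p0 ∈ B0, q0 ∈ B4 → different blocks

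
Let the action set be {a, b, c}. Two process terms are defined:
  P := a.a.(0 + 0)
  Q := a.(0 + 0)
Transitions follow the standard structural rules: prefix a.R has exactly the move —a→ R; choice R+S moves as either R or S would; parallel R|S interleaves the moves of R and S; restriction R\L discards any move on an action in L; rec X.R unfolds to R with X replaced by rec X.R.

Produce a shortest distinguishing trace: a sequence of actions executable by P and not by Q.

LTS(P): 3 reachable states
  s0 = a.a.(0 + 0) :: ··a··> s1
  s1 = a.(0 + 0) :: ··a··> s2
  s2 = 0 + 0 :: deadlocked
LTS(Q): 2 reachable states
  t0 = a.(0 + 0) :: ··a··> t1
  t1 = 0 + 0 :: deadlocked
Trace ⟨aa⟩ through P, begin at {s0}:
  step 1 (a): {s1}
  step 2 (a): {s2}
  — P admits the full trace.
Trace ⟨aa⟩ through Q, begin at {t0}:
  step 1 (a): {t1}
  step 2 (a): ∅  — Q cannot continue

aa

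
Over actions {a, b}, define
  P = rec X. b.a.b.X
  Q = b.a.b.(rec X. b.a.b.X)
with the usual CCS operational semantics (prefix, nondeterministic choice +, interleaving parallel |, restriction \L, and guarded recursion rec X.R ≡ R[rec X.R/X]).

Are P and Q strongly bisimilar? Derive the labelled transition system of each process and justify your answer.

P ~ Q

Reachable graph of P (3 states):
  u0 = rec X. b.a.b.X has moves ··b··> u1
  u1 = a.b.(rec X. b.a.b.X) has moves ··a··> u2
  u2 = b.(rec X. b.a.b.X) has moves ··b··> u0
Reachable graph of Q (4 states):
  v0 = b.a.b.(rec X. b.a.b.X) has moves ··b··> v1
  v1 = a.b.(rec X. b.a.b.X) has moves ··a··> v2
  v2 = b.(rec X. b.a.b.X) has moves ··b··> v3
  v3 = rec X. b.a.b.X has moves ··b··> v1
Bisimilarity quotient blocks:
  B0 = {u0, v0, v3}
  B1 = {u1, v1}
  B2 = {u2, v2}
u0 ∈ B0, v0 ∈ B0 → same block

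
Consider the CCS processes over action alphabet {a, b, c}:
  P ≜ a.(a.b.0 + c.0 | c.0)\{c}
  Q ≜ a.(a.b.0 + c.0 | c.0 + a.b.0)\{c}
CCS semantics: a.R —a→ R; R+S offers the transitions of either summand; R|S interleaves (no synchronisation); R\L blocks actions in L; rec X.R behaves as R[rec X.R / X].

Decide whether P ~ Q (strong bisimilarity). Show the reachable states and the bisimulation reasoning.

Reachable graph of P (4 states):
  m0 = a.(a.b.0 + c.0 | c.0)\{c} → =a=> m1
  m1 = (a.b.0 + c.0 | c.0)\{c} → =a=> m2
  m2 = (b.0)\{c} → =b=> m3
  m3 = 0\{c} → ·
Reachable graph of Q (4 states):
  n0 = a.(a.b.0 + c.0 | c.0 + a.b.0)\{c} → =a=> n1
  n1 = (a.b.0 + c.0 | c.0 + a.b.0)\{c} → =a=> n2
  n2 = (b.0)\{c} → =b=> n3
  n3 = 0\{c} → ·
Coarsest stable partition (strong bisimilarity classes):
  B0 = {m0, n0}
  B1 = {m1, n1}
  B2 = {m2, n2}
  B3 = {m3, n3}
m0 ∈ B0, n0 ∈ B0 → same block

P ~ Q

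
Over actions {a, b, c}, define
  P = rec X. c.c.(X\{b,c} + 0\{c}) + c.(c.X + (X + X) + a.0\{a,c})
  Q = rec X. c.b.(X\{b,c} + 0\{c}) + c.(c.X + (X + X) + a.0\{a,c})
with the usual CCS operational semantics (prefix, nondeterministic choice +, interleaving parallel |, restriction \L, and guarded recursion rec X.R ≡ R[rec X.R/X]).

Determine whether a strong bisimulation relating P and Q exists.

Reachable graph of P (5 states):
  u0 = rec X. c.c.(X\{b,c} + 0\{c}) + c.(c.X + (X + X) + a.0\{a,c}) ⊢ ··c··> u1, ··c··> u2
  u1 = c.((rec X. c.c.(X\{b,c} + 0\{c}) + c.(c.X + (X + X) + a.0\{a,c}))\{b,c} + 0\{c}) ⊢ ··c··> u3
  u2 = c.(rec X. c.c.(X\{b,c} + 0\{c}) + c.(c.X + (X + X) + a.0\{a,c})) + ((rec X. c.c.(X\{b,c} + 0\{c}) + c.(c.X + (X + X) + a.0\{a,c})) + (rec X. c.c.(X\{b,c} + 0\{c}) + c.(c.X + (X + X) + a.0\{a,c}))) + a.0\{a,c} ⊢ ··a··> u4, ··c··> u0, ··c··> u1, ··c··> u2
  u3 = (rec X. c.c.(X\{b,c} + 0\{c}) + c.(c.X + (X + X) + a.0\{a,c}))\{b,c} + 0\{c} ⊢ ∅
  u4 = 0\{a,c} ⊢ ∅
Reachable graph of Q (5 states):
  v0 = rec X. c.b.(X\{b,c} + 0\{c}) + c.(c.X + (X + X) + a.0\{a,c}) ⊢ ··c··> v1, ··c··> v2
  v1 = b.((rec X. c.b.(X\{b,c} + 0\{c}) + c.(c.X + (X + X) + a.0\{a,c}))\{b,c} + 0\{c}) ⊢ ··b··> v3
  v2 = c.(rec X. c.b.(X\{b,c} + 0\{c}) + c.(c.X + (X + X) + a.0\{a,c})) + ((rec X. c.b.(X\{b,c} + 0\{c}) + c.(c.X + (X + X) + a.0\{a,c})) + (rec X. c.b.(X\{b,c} + 0\{c}) + c.(c.X + (X + X) + a.0\{a,c}))) + a.0\{a,c} ⊢ ··a··> v4, ··c··> v0, ··c··> v1, ··c··> v2
  v3 = (rec X. c.b.(X\{b,c} + 0\{c}) + c.(c.X + (X + X) + a.0\{a,c}))\{b,c} + 0\{c} ⊢ ∅
  v4 = 0\{a,c} ⊢ ∅
Partition-refinement fixed point:
  B0 = {u0}
  B1 = {u1}
  B2 = {u3, u4, v3, v4}
  B3 = {u2}
  B4 = {v0}
  B5 = {v2}
  B6 = {v1}
u0 ∈ B0, v0 ∈ B4 → different blocks

NO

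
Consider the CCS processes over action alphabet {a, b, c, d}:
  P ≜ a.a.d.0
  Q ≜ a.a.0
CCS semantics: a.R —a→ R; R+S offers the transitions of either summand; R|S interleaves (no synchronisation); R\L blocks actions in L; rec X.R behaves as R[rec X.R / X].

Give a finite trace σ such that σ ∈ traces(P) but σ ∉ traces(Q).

aad

P's transition system — 4 states:
  u0 = a.a.d.0 ⊢ ··a··> u1
  u1 = a.d.0 ⊢ ··a··> u2
  u2 = d.0 ⊢ ··d··> u3
  u3 = 0 ⊢ (no moves)
Q's transition system — 3 states:
  v0 = a.a.0 ⊢ ··a··> v1
  v1 = a.0 ⊢ ··a··> v2
  v2 = 0 ⊢ (no moves)
Run σ = ⟨aad⟩ on P: start {u0}
  step 1 (a): {u1}
  step 2 (a): {u2}
  step 3 (d): {u3}
  P completes σ.
Run σ = ⟨aad⟩ on Q: start {v0}
  step 1 (a): {v1}
  step 2 (a): {v2}
  step 3 (d): no successor for Q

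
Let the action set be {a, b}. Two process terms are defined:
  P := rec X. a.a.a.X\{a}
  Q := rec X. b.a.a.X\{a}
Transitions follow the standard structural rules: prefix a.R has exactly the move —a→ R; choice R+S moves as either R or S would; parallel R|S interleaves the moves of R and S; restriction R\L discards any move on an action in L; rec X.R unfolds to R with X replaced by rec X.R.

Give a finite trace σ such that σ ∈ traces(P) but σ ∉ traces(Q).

a

P's transition system — 4 states:
  p0 = rec X. a.a.a.X\{a} → =a=> p1
  p1 = a.a.(rec X. a.a.a.X\{a})\{a} → =a=> p2
  p2 = a.(rec X. a.a.a.X\{a})\{a} → =a=> p3
  p3 = (rec X. a.a.a.X\{a})\{a} → (no moves)
Q's transition system — 5 states:
  q0 = rec X. b.a.a.X\{a} → =b=> q1
  q1 = a.a.(rec X. b.a.a.X\{a})\{a} → =a=> q2
  q2 = a.(rec X. b.a.a.X\{a})\{a} → =a=> q3
  q3 = (rec X. b.a.a.X\{a})\{a} → =b=> q4
  q4 = (a.a.(rec X. b.a.a.X\{a})\{a})\{a} → (no moves)
Run σ = ⟨a⟩ on P: start {p0}
  step 1 (a): {p1}
  P completes σ.
Run σ = ⟨a⟩ on Q: start {q0}
  step 1 (a): no successor for Q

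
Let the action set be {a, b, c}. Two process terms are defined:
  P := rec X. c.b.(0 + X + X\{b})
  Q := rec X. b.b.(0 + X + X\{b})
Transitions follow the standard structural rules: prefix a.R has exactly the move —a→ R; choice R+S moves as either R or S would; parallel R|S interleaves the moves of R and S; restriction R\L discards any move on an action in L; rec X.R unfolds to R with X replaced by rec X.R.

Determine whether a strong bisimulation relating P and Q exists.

Reachable graph of P (4 states):
  p0 = rec X. c.b.(0 + X + X\{b}) ⊢ --c--▸ p1
  p1 = b.(0 + (rec X. c.b.(0 + X + X\{b})) + (rec X. c.b.(0 + X + X\{b}))\{b}) ⊢ --b--▸ p2
  p2 = 0 + (rec X. c.b.(0 + X + X\{b})) + (rec X. c.b.(0 + X + X\{b}))\{b} ⊢ --c--▸ p1, --c--▸ p3
  p3 = (b.(0 + (rec X. c.b.(0 + X + X\{b})) + (rec X. c.b.(0 + X + X\{b}))\{b}))\{b} ⊢ stopped
Reachable graph of Q (3 states):
  q0 = rec X. b.b.(0 + X + X\{b}) ⊢ --b--▸ q1
  q1 = b.(0 + (rec X. b.b.(0 + X + X\{b})) + (rec X. b.b.(0 + X + X\{b}))\{b}) ⊢ --b--▸ q2
  q2 = 0 + (rec X. b.b.(0 + X + X\{b})) + (rec X. b.b.(0 + X + X\{b}))\{b} ⊢ --b--▸ q1
Coarsest stable partition (strong bisimilarity classes):
  B0 = {p0}
  B1 = {p1}
  B2 = {p2}
  B3 = {p3}
  B4 = {q0, q1, q2}
p0 ∈ B0, q0 ∈ B4 → different blocks

not bisimilar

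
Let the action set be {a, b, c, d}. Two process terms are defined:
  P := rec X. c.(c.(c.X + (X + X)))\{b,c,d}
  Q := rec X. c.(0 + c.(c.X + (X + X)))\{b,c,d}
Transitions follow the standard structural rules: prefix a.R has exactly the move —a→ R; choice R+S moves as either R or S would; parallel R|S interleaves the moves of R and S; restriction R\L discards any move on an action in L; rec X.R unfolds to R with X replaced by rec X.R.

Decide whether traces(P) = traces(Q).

P's transition system — 2 states:
  m0 = rec X. c.(c.(c.X + (X + X)))\{b,c,d} has moves -c-> m1
  m1 = (c.(c.(rec X. c.(c.(c.X + (X + X)))\{b,c,d}) + ((rec X. c.(c.(c.X + (X + X)))\{b,c,d}) + (rec X. c.(c.(c.X + (X + X)))\{b,c,d}))))\{b,c,d} has moves ∅
Q's transition system — 2 states:
  n0 = rec X. c.(0 + c.(c.X + (X + X)))\{b,c,d} has moves -c-> n1
  n1 = (0 + c.(c.(rec X. c.(0 + c.(c.X + (X + X)))\{b,c,d}) + ((rec X. c.(0 + c.(c.X + (X + X)))\{b,c,d}) + (rec X. c.(0 + c.(c.X + (X + X)))\{b,c,d}))))\{b,c,d} has moves ∅
Partition-refinement fixed point:
  B0 = {m0, n0}
  B1 = {m1, n1}
m0 ∈ B0, n0 ∈ B0 → same block
Bisimilar ⇒ trace-equivalent.

YES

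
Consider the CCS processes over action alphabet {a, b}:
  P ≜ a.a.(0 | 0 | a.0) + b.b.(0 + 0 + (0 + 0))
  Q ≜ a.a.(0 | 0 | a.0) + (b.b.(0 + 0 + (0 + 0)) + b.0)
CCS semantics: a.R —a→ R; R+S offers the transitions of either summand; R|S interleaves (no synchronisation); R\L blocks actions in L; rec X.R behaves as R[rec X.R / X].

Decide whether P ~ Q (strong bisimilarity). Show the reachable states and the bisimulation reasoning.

Reachable graph of P (6 states):
  u0 = a.a.(0 | 0 | a.0) + b.b.(0 + 0 + (0 + 0)) | --a--▸ u1, --b--▸ u2
  u1 = a.(0 | 0 | a.0) | --a--▸ u3
  u2 = b.(0 + 0 + (0 + 0)) | --b--▸ u4
  u3 = 0 | 0 | a.0 | --a--▸ u5
  u4 = 0 + 0 + (0 + 0) | (no moves)
  u5 = 0 | 0 | 0 | (no moves)
Reachable graph of Q (7 states):
  v0 = a.a.(0 | 0 | a.0) + (b.b.(0 + 0 + (0 + 0)) + b.0) | --a--▸ v1, --b--▸ v2, --b--▸ v3
  v1 = a.(0 | 0 | a.0) | --a--▸ v4
  v2 = 0 | (no moves)
  v3 = b.(0 + 0 + (0 + 0)) | --b--▸ v5
  v4 = 0 | 0 | a.0 | --a--▸ v6
  v5 = 0 + 0 + (0 + 0) | (no moves)
  v6 = 0 | 0 | 0 | (no moves)
Partition-refinement fixed point:
  B0 = {u0}
  B1 = {u2, v3}
  B2 = {u4, u5, v2, v5, v6}
  B3 = {u1, v1}
  B4 = {u3, v4}
  B5 = {v0}
u0 ∈ B0, v0 ∈ B5 → different blocks

NO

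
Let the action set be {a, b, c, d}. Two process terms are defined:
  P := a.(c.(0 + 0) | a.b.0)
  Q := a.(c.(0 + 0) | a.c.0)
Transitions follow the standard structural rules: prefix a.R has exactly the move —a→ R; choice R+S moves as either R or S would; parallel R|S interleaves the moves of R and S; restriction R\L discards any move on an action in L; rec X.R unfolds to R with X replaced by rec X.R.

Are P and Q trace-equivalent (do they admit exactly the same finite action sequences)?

traces(P) ≠ traces(Q) — witness ⟨aab⟩

P's transition system — 7 states:
  p0 = a.(c.(0 + 0) | a.b.0) | —a→ p1
  p1 = c.(0 + 0) | a.b.0 | —a→ p2, —c→ p3
  p2 = c.(0 + 0) | b.0 | —b→ p4, —c→ p5
  p3 = (0 + 0) | a.b.0 | —a→ p5
  p4 = c.(0 + 0) | 0 | —c→ p6
  p5 = (0 + 0) | b.0 | —b→ p6
  p6 = (0 + 0) | 0 | (no moves)
Q's transition system — 7 states:
  q0 = a.(c.(0 + 0) | a.c.0) | —a→ q1
  q1 = c.(0 + 0) | a.c.0 | —a→ q2, —c→ q3
  q2 = c.(0 + 0) | c.0 | —c→ q4, —c→ q5
  q3 = (0 + 0) | a.c.0 | —a→ q4
  q4 = (0 + 0) | c.0 | —c→ q6
  q5 = c.(0 + 0) | 0 | —c→ q6
  q6 = (0 + 0) | 0 | (no moves)
Trace ⟨aab⟩ through P, begin at {p0}:
  [1] a ⇒ {p1}
  [2] a ⇒ {p2}
  [3] b ⇒ {p4}
  P completes σ.
Trace ⟨aab⟩ through Q, begin at {q0}:
  [1] a ⇒ {q1}
  [2] a ⇒ {q2}
  [3] b ⇒ ∅  — Q cannot continue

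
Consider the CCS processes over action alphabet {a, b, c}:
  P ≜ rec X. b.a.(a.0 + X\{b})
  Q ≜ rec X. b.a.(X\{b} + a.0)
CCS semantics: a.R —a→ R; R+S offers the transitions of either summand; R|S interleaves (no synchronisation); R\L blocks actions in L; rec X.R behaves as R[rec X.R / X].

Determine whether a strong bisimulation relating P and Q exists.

LTS(P): 4 reachable states
  s0 = rec X. b.a.(a.0 + X\{b}) :: -b-> s1
  s1 = a.(a.0 + (rec X. b.a.(a.0 + X\{b}))\{b}) :: -a-> s2
  s2 = a.0 + (rec X. b.a.(a.0 + X\{b}))\{b} :: -a-> s3
  s3 = 0 :: stopped
LTS(Q): 4 reachable states
  t0 = rec X. b.a.(X\{b} + a.0) :: -b-> t1
  t1 = a.((rec X. b.a.(X\{b} + a.0))\{b} + a.0) :: -a-> t2
  t2 = (rec X. b.a.(X\{b} + a.0))\{b} + a.0 :: -a-> t3
  t3 = 0 :: stopped
Bisimilarity quotient blocks:
  B0 = {s0, t0}
  B1 = {s1, t1}
  B2 = {s2, t2}
  B3 = {s3, t3}
s0 ∈ B0, t0 ∈ B0 → same block

YES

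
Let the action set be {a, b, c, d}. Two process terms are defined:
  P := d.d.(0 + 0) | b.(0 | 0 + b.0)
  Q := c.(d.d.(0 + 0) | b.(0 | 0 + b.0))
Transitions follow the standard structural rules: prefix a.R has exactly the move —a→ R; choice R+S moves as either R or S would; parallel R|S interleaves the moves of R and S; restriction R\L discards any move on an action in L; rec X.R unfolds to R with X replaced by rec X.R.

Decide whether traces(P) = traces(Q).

LTS(P): 9 reachable states
  u0 = d.d.(0 + 0) | b.(0 | 0 + b.0) | --b--▸ u1, --d--▸ u2
  u1 = d.d.(0 + 0) | (0 | 0 + b.0) | --b--▸ u3, --d--▸ u4
  u2 = d.(0 + 0) | b.(0 | 0 + b.0) | --b--▸ u4, --d--▸ u5
  u3 = d.d.(0 + 0) | 0 | --d--▸ u6
  u4 = d.(0 + 0) | (0 | 0 + b.0) | --b--▸ u6, --d--▸ u7
  u5 = (0 + 0) | b.(0 | 0 + b.0) | --b--▸ u7
  u6 = d.(0 + 0) | 0 | --d--▸ u8
  u7 = (0 + 0) | (0 | 0 + b.0) | --b--▸ u8
  u8 = (0 + 0) | 0 | (no moves)
LTS(Q): 10 reachable states
  v0 = c.(d.d.(0 + 0) | b.(0 | 0 + b.0)) | --c--▸ v1
  v1 = d.d.(0 + 0) | b.(0 | 0 + b.0) | --b--▸ v2, --d--▸ v3
  v2 = d.d.(0 + 0) | (0 | 0 + b.0) | --b--▸ v4, --d--▸ v5
  v3 = d.(0 + 0) | b.(0 | 0 + b.0) | --b--▸ v5, --d--▸ v6
  v4 = d.d.(0 + 0) | 0 | --d--▸ v7
  v5 = d.(0 + 0) | (0 | 0 + b.0) | --b--▸ v7, --d--▸ v8
  v6 = (0 + 0) | b.(0 | 0 + b.0) | --b--▸ v8
  v7 = d.(0 + 0) | 0 | --d--▸ v9
  v8 = (0 + 0) | (0 | 0 + b.0) | --b--▸ v9
  v9 = (0 + 0) | 0 | (no moves)
Executing b from P (initial set {u0}):
  step 1 (b): {u1}
  P completes σ.
Executing b from Q (initial set {v0}):
  step 1 (b): ∅ (Q stuck)

NO — witness ⟨b⟩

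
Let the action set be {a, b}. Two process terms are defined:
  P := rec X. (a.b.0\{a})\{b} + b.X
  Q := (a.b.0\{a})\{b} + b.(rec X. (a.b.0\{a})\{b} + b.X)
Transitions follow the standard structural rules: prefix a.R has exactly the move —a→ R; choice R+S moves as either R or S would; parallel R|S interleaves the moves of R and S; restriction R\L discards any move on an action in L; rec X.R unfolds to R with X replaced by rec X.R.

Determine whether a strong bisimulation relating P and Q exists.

Reachable graph of P (2 states):
  u0 = rec X. (a.b.0\{a})\{b} + b.X | —a→ u1, —b→ u0
  u1 = (b.0\{a})\{b} | (no moves)
Reachable graph of Q (3 states):
  v0 = (a.b.0\{a})\{b} + b.(rec X. (a.b.0\{a})\{b} + b.X) | —a→ v1, —b→ v2
  v1 = (b.0\{a})\{b} | (no moves)
  v2 = rec X. (a.b.0\{a})\{b} + b.X | —a→ v1, —b→ v2
Coarsest stable partition (strong bisimilarity classes):
  B0 = {u0, v0, v2}
  B1 = {u1, v1}
u0 ∈ B0, v0 ∈ B0 → same block

P ~ Q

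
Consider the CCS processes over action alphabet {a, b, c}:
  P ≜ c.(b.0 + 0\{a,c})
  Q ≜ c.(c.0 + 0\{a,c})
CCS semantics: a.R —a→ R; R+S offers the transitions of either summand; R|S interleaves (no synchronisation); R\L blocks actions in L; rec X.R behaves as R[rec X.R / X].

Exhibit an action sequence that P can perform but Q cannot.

P's transition system — 3 states:
  p0 = c.(b.0 + 0\{a,c}) → -c-> p1
  p1 = b.0 + 0\{a,c} → -b-> p2
  p2 = 0 → ·
Q's transition system — 3 states:
  q0 = c.(c.0 + 0\{a,c}) → -c-> q1
  q1 = c.0 + 0\{a,c} → -c-> q2
  q2 = 0 → ·
Trace ⟨cb⟩ through P, begin at {p0}:
  [1] c ⇒ {p1}
  [2] b ⇒ {p2}
  ✓ P
Trace ⟨cb⟩ through Q, begin at {q0}:
  [1] c ⇒ {q1}
  [2] b ⇒ ∅ (Q stuck)

cb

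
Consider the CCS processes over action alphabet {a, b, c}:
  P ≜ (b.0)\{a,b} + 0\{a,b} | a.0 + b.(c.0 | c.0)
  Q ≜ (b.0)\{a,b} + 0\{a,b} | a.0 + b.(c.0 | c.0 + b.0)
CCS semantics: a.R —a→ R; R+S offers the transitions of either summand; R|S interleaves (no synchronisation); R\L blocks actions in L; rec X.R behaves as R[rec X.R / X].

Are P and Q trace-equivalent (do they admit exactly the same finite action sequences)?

P's transition system — 6 states:
  p0 = (b.0)\{a,b} + 0\{a,b} | a.0 + b.(c.0 | c.0) has moves —a→ p1, —b→ p2
  p1 = 0\{a,b} | 0 has moves ·
  p2 = c.0 | c.0 has moves —c→ p3, —c→ p4
  p3 = 0 | c.0 has moves —c→ p5
  p4 = c.0 | 0 has moves —c→ p5
  p5 = 0 | 0 has moves ·
Q's transition system — 7 states:
  q0 = (b.0)\{a,b} + 0\{a,b} | a.0 + b.(c.0 | c.0 + b.0) has moves —a→ q1, —b→ q2
  q1 = 0\{a,b} | 0 has moves ·
  q2 = c.0 | c.0 + b.0 has moves —b→ q3, —c→ q4, —c→ q5
  q3 = 0 has moves ·
  q4 = 0 | c.0 has moves —c→ q6
  q5 = c.0 | 0 has moves —c→ q6
  q6 = 0 | 0 has moves ·
Run σ = ⟨bb⟩ on Q: start {q0}
  after b @ step 1: {q2}
  after b @ step 2: {q3}
  ✓ Q
Run σ = ⟨bb⟩ on P: start {p0}
  after b @ step 1: {p2}
  after b @ step 2: ∅  — P cannot continue

traces(P) ≠ traces(Q) — witness ⟨bb⟩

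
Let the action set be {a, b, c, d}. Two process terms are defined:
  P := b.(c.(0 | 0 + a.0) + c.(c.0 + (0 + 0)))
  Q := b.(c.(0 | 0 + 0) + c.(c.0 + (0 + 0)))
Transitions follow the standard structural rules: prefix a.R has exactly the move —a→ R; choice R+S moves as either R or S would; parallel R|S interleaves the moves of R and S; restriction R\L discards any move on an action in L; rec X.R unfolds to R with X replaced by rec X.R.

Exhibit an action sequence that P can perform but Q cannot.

bca

P's transition system — 5 states:
  s0 = b.(c.(0 | 0 + a.0) + c.(c.0 + (0 + 0))) ⊢ -b-> s1
  s1 = c.(0 | 0 + a.0) + c.(c.0 + (0 + 0)) ⊢ -c-> s2, -c-> s3
  s2 = 0 | 0 + a.0 ⊢ -a-> s4
  s3 = c.0 + (0 + 0) ⊢ -c-> s4
  s4 = 0 ⊢ deadlocked
Q's transition system — 5 states:
  t0 = b.(c.(0 | 0 + 0) + c.(c.0 + (0 + 0))) ⊢ -b-> t1
  t1 = c.(0 | 0 + 0) + c.(c.0 + (0 + 0)) ⊢ -c-> t2, -c-> t3
  t2 = 0 | 0 + 0 ⊢ deadlocked
  t3 = c.0 + (0 + 0) ⊢ -c-> t4
  t4 = 0 ⊢ deadlocked
Executing bca from P (initial set {s0}):
  step 1 (b): {s1}
  step 2 (c): {s2, s3}
  step 3 (a): {s4}
  — P admits the full trace.
Executing bca from Q (initial set {t0}):
  step 1 (b): {t1}
  step 2 (c): {t2, t3}
  step 3 (a): ∅ (Q stuck)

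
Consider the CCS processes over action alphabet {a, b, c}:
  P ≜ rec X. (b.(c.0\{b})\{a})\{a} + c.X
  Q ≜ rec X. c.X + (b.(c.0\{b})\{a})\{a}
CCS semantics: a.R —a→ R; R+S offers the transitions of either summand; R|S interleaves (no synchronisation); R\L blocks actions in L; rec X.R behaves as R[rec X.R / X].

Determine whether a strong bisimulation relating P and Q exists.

bisimilar

P's transition system — 3 states:
  s0 = rec X. (b.(c.0\{b})\{a})\{a} + c.X ⊢ -b-> s1, -c-> s0
  s1 = (c.0\{b})\{a}\{a} ⊢ -c-> s2
  s2 = 0\{b}\{a}\{a} ⊢ ∅
Q's transition system — 3 states:
  t0 = rec X. c.X + (b.(c.0\{b})\{a})\{a} ⊢ -b-> t1, -c-> t0
  t1 = (c.0\{b})\{a}\{a} ⊢ -c-> t2
  t2 = 0\{b}\{a}\{a} ⊢ ∅
Bisimilarity quotient blocks:
  B0 = {s0, t0}
  B1 = {s1, t1}
  B2 = {s2, t2}
s0 ∈ B0, t0 ∈ B0 → same block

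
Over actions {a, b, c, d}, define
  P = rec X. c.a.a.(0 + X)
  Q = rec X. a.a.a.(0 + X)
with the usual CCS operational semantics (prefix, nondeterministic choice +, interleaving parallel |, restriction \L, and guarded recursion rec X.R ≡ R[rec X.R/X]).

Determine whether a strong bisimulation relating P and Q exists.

P's transition system — 4 states:
  p0 = rec X. c.a.a.(0 + X) → —c→ p1
  p1 = a.a.(0 + (rec X. c.a.a.(0 + X))) → —a→ p2
  p2 = a.(0 + (rec X. c.a.a.(0 + X))) → —a→ p3
  p3 = 0 + (rec X. c.a.a.(0 + X)) → —c→ p1
Q's transition system — 4 states:
  q0 = rec X. a.a.a.(0 + X) → —a→ q1
  q1 = a.a.(0 + (rec X. a.a.a.(0 + X))) → —a→ q2
  q2 = a.(0 + (rec X. a.a.a.(0 + X))) → —a→ q3
  q3 = 0 + (rec X. a.a.a.(0 + X)) → —a→ q1
Bisimilarity quotient blocks:
  B0 = {p0, p3}
  B1 = {p1}
  B2 = {p2}
  B3 = {q0, q1, q2, q3}
p0 ∈ B0, q0 ∈ B3 → different blocks

P ≁ Q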